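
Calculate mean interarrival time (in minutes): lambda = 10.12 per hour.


Mean interarrival time = 60/lambda = 60/10.12 = 5.93 minutes

5.93 minutes


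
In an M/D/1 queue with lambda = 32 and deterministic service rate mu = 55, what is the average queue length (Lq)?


M/D/1: Lq = rho^2 / (2*(1-rho)) where rho = 32/55; Lq = 0.4

0.4


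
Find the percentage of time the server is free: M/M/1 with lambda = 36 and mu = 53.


Idle fraction = (1 - rho) * 100 = (1 - 36/53) * 100 = 32.1%

32.1%


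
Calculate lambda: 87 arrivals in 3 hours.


lambda = total arrivals / time = 87 / 3 = 29.0 per hour

29.0 per hour


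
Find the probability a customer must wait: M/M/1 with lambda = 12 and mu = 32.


P(wait) = rho = lambda/mu = 12/32 = 0.375

0.375


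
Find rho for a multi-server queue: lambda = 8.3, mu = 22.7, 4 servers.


rho = lambda / (c * mu) = 8.3 / (4 * 22.7) = 0.0914

0.0914


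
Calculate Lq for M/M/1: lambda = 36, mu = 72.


rho = 36/72; Lq = rho^2/(1-rho) = 0.5

0.5


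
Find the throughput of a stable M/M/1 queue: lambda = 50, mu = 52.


For a stable queue (lambda < mu), throughput = lambda = 50 per hour

50 per hour


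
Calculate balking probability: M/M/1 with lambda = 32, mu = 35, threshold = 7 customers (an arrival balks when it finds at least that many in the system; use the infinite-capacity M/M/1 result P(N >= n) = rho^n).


P(N >= 7) = rho^7 = (32/35)^7 = 0.534

0.534


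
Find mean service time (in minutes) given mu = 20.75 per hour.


Mean service time = 60/mu = 60/20.75 = 2.89 minutes

2.89 minutes


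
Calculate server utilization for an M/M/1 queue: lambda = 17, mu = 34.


rho = lambda/mu = 17/34 = 0.5

0.5


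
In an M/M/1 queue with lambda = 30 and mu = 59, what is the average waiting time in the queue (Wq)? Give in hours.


rho = 30/59; Wq = rho/(mu - lambda) = 0.0175 hours

0.0175 hours


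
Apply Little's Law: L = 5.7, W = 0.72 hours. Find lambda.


lambda = L / W = 5.7 / 0.72 = 7.92 per hour

7.92 per hour


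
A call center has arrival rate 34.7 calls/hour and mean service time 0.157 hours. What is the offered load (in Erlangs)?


Offered load a = lambda * E[S] = 34.7 * 0.157 = 5.45 Erlangs

5.45 Erlangs


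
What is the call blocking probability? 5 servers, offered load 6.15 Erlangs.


B(N,A) = (A^N/N!) / sum(A^k/k!, k=0..N) with N=5, A=6.15 = 0.3707

0.3707


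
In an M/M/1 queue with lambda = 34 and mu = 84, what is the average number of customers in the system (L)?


rho = 34/84; L = rho/(1-rho) = 0.68

0.68


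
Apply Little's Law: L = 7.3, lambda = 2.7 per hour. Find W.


W = L / lambda = 7.3 / 2.7 = 2.7037 hours

2.7037 hours


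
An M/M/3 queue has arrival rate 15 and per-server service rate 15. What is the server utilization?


rho = lambda/(c*mu) = 15/(3*15) = 0.3333

0.3333


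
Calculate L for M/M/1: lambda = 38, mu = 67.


rho = 38/67; L = rho/(1-rho) = 1.31

1.31


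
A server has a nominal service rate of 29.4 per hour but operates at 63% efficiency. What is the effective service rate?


Effective rate = mu * efficiency = 29.4 * 0.63 = 18.52 per hour

18.52 per hour


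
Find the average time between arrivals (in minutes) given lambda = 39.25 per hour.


Mean interarrival time = 60/lambda = 60/39.25 = 1.53 minutes

1.53 minutes


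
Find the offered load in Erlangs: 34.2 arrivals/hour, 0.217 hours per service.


Offered load a = lambda * E[S] = 34.2 * 0.217 = 7.42 Erlangs

7.42 Erlangs


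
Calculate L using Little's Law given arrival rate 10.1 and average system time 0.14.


L = lambda * W = 10.1 * 0.14 = 1.41

1.41


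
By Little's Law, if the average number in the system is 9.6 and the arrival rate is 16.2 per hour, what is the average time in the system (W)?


W = L / lambda = 9.6 / 16.2 = 0.5926 hours

0.5926 hours


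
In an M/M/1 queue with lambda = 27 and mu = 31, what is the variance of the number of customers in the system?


rho = 27/31; Var(N) = rho/(1-rho)^2 = 52.31

52.31


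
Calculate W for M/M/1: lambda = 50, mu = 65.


W = 1/(mu - lambda) = 1/(65 - 50) = 0.0667 hours

0.0667 hours


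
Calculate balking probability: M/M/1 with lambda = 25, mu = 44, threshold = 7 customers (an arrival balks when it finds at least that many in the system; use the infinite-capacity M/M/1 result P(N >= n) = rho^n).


P(N >= 7) = rho^7 = (25/44)^7 = 0.0191

0.0191


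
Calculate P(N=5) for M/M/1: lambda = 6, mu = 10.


rho = 6/10; P(n) = (1-rho)*rho^n = (1-6/10)*(6/10)^5 = 0.0311

0.0311


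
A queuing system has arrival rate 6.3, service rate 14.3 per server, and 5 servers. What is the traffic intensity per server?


rho = lambda / (c * mu) = 6.3 / (5 * 14.3) = 0.0881

0.0881


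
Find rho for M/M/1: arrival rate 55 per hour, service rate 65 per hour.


rho = lambda/mu = 55/65 = 0.8462

0.8462


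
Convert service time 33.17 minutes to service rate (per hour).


mu = 60 / avg_service_time = 60 / 33.17 = 1.81 per hour

1.81 per hour


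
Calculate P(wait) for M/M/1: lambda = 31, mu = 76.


P(wait) = rho = lambda/mu = 31/76 = 0.4079

0.4079


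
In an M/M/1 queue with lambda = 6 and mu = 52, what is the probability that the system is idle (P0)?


P0 = 1 - rho = 1 - 6/52 = 0.8846

0.8846


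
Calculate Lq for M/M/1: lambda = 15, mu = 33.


rho = 15/33; Lq = rho^2/(1-rho) = 0.38

0.38


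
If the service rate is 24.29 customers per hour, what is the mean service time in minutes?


Mean service time = 60/mu = 60/24.29 = 2.47 minutes

2.47 minutes


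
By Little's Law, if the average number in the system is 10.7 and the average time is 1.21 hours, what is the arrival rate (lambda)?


lambda = L / W = 10.7 / 1.21 = 8.84 per hour

8.84 per hour


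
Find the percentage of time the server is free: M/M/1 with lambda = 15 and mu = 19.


Idle fraction = (1 - rho) * 100 = (1 - 15/19) * 100 = 21.1%

21.1%


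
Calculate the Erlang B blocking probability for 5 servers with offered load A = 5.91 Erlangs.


B(N,A) = (A^N/N!) / sum(A^k/k!, k=0..N) with N=5, A=5.91 = 0.3541

0.3541


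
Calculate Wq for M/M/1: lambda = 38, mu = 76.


rho = 38/76; Wq = rho/(mu - lambda) = 0.0132 hours

0.0132 hours


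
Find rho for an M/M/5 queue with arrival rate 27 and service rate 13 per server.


rho = lambda/(c*mu) = 27/(5*13) = 0.4154

0.4154


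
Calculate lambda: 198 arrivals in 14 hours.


lambda = total arrivals / time = 198 / 14 = 14.14 per hour

14.14 per hour


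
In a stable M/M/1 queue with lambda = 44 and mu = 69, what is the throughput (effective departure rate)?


For a stable queue (lambda < mu), throughput = lambda = 44 per hour

44 per hour


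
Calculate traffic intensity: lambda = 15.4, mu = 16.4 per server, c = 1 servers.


rho = lambda / (c * mu) = 15.4 / (1 * 16.4) = 0.939

0.939


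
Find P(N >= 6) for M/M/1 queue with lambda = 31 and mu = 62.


P(N >= 6) = rho^6 = (31/62)^6 = 0.0156

0.0156


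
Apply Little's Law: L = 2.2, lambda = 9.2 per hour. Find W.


W = L / lambda = 2.2 / 9.2 = 0.2391 hours

0.2391 hours


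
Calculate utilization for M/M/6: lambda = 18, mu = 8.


rho = lambda/(c*mu) = 18/(6*8) = 0.375

0.375


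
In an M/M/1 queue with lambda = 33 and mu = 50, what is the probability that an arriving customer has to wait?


P(wait) = rho = lambda/mu = 33/50 = 0.66

0.66


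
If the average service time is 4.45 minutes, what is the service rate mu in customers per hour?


mu = 60 / avg_service_time = 60 / 4.45 = 13.48 per hour

13.48 per hour


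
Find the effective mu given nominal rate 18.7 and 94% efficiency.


Effective rate = mu * efficiency = 18.7 * 0.94 = 17.58 per hour

17.58 per hour


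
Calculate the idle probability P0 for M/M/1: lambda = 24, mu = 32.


P0 = 1 - rho = 1 - 24/32 = 0.25

0.25


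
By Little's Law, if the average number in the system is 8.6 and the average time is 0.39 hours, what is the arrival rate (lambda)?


lambda = L / W = 8.6 / 0.39 = 22.05 per hour

22.05 per hour


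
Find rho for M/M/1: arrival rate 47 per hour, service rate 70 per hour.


rho = lambda/mu = 47/70 = 0.6714

0.6714


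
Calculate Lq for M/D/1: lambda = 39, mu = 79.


M/D/1: Lq = rho^2 / (2*(1-rho)) where rho = 39/79; Lq = 0.24

0.24


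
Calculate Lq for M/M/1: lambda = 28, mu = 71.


rho = 28/71; Lq = rho^2/(1-rho) = 0.26

0.26


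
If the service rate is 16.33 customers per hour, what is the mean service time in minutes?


Mean service time = 60/mu = 60/16.33 = 3.67 minutes

3.67 minutes


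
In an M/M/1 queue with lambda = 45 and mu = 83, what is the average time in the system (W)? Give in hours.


W = 1/(mu - lambda) = 1/(83 - 45) = 0.0263 hours

0.0263 hours


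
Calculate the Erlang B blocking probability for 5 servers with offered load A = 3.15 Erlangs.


B(N,A) = (A^N/N!) / sum(A^k/k!, k=0..N) with N=5, A=3.15 = 0.123

0.123


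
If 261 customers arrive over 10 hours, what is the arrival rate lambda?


lambda = total arrivals / time = 261 / 10 = 26.1 per hour

26.1 per hour


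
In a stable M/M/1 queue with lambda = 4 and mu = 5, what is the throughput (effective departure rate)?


For a stable queue (lambda < mu), throughput = lambda = 4 per hour

4 per hour


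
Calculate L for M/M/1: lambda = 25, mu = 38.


rho = 25/38; L = rho/(1-rho) = 1.92

1.92


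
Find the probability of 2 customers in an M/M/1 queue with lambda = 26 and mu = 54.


rho = 26/54; P(n) = (1-rho)*rho^n = (1-26/54)*(26/54)^2 = 0.1202

0.1202


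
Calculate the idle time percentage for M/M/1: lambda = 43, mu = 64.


Idle fraction = (1 - rho) * 100 = (1 - 43/64) * 100 = 32.8%

32.8%


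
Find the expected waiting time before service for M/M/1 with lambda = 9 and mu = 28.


rho = 9/28; Wq = rho/(mu - lambda) = 0.0169 hours

0.0169 hours


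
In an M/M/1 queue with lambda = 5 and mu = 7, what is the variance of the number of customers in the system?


rho = 5/7; Var(N) = rho/(1-rho)^2 = 8.75

8.75


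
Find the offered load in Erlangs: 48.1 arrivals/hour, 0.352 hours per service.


Offered load a = lambda * E[S] = 48.1 * 0.352 = 16.93 Erlangs

16.93 Erlangs


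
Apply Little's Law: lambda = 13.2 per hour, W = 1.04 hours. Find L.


L = lambda * W = 13.2 * 1.04 = 13.73

13.73


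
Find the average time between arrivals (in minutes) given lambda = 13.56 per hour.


Mean interarrival time = 60/lambda = 60/13.56 = 4.42 minutes

4.42 minutes


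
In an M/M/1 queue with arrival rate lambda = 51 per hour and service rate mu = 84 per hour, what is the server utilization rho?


rho = lambda/mu = 51/84 = 0.6071

0.6071


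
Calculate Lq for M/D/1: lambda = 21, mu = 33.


M/D/1: Lq = rho^2 / (2*(1-rho)) where rho = 21/33; Lq = 0.56

0.56


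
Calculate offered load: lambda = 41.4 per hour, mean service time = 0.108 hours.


Offered load a = lambda * E[S] = 41.4 * 0.108 = 4.47 Erlangs

4.47 Erlangs


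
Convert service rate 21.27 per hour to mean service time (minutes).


Mean service time = 60/mu = 60/21.27 = 2.82 minutes

2.82 minutes


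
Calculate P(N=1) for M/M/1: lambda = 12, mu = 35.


rho = 12/35; P(n) = (1-rho)*rho^n = (1-12/35)*(12/35)^1 = 0.2253

0.2253


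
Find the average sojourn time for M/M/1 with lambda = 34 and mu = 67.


W = 1/(mu - lambda) = 1/(67 - 34) = 0.0303 hours

0.0303 hours


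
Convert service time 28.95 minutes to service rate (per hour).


mu = 60 / avg_service_time = 60 / 28.95 = 2.07 per hour

2.07 per hour


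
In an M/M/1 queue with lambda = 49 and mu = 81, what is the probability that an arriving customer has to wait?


P(wait) = rho = lambda/mu = 49/81 = 0.6049

0.6049


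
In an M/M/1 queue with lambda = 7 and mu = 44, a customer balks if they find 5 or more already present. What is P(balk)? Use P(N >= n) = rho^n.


P(N >= 5) = rho^5 = (7/44)^5 = 0.0001

0.0001


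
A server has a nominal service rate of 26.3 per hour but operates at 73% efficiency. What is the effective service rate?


Effective rate = mu * efficiency = 26.3 * 0.73 = 19.2 per hour

19.2 per hour


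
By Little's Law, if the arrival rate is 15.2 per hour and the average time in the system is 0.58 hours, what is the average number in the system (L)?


L = lambda * W = 15.2 * 0.58 = 8.82

8.82


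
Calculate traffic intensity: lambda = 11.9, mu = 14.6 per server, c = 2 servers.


rho = lambda / (c * mu) = 11.9 / (2 * 14.6) = 0.4075

0.4075


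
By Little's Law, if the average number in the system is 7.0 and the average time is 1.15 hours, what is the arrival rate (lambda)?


lambda = L / W = 7.0 / 1.15 = 6.09 per hour

6.09 per hour


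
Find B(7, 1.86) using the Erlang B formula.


B(N,A) = (A^N/N!) / sum(A^k/k!, k=0..N) with N=7, A=1.86 = 0.0024

0.0024


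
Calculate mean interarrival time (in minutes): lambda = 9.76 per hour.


Mean interarrival time = 60/lambda = 60/9.76 = 6.15 minutes

6.15 minutes


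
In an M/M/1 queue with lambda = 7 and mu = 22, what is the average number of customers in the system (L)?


rho = 7/22; L = rho/(1-rho) = 0.47

0.47


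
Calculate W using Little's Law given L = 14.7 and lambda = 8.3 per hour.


W = L / lambda = 14.7 / 8.3 = 1.7711 hours

1.7711 hours


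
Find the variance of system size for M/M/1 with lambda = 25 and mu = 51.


rho = 25/51; Var(N) = rho/(1-rho)^2 = 1.89

1.89


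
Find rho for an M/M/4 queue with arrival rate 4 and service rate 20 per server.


rho = lambda/(c*mu) = 4/(4*20) = 0.05

0.05


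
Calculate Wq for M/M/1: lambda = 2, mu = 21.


rho = 2/21; Wq = rho/(mu - lambda) = 0.005 hours

0.005 hours


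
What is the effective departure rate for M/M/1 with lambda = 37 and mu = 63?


For a stable queue (lambda < mu), throughput = lambda = 37 per hour

37 per hour


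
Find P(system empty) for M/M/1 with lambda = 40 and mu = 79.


P0 = 1 - rho = 1 - 40/79 = 0.4937

0.4937


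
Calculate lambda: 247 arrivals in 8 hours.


lambda = total arrivals / time = 247 / 8 = 30.88 per hour

30.88 per hour


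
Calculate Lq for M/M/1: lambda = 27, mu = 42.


rho = 27/42; Lq = rho^2/(1-rho) = 1.16

1.16


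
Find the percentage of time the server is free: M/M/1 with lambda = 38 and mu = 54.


Idle fraction = (1 - rho) * 100 = (1 - 38/54) * 100 = 29.6%

29.6%


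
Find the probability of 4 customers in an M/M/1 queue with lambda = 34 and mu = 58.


rho = 34/58; P(n) = (1-rho)*rho^n = (1-34/58)*(34/58)^4 = 0.0489

0.0489


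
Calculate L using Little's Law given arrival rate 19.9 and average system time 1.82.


L = lambda * W = 19.9 * 1.82 = 36.22

36.22


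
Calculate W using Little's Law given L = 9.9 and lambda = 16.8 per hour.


W = L / lambda = 9.9 / 16.8 = 0.5893 hours

0.5893 hours


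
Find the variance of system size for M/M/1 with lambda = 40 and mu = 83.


rho = 40/83; Var(N) = rho/(1-rho)^2 = 1.8

1.8


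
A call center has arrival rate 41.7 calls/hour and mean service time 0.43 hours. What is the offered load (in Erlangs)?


Offered load a = lambda * E[S] = 41.7 * 0.43 = 17.93 Erlangs

17.93 Erlangs


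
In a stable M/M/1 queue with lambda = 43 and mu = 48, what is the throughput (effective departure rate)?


For a stable queue (lambda < mu), throughput = lambda = 43 per hour

43 per hour


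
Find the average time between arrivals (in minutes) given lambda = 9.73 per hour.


Mean interarrival time = 60/lambda = 60/9.73 = 6.17 minutes

6.17 minutes


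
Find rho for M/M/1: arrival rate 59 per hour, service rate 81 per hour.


rho = lambda/mu = 59/81 = 0.7284

0.7284


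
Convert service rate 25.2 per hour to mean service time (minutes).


Mean service time = 60/mu = 60/25.2 = 2.38 minutes

2.38 minutes


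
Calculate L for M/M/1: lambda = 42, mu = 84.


rho = 42/84; L = rho/(1-rho) = 1.0

1.0


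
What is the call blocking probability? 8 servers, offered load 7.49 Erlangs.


B(N,A) = (A^N/N!) / sum(A^k/k!, k=0..N) with N=8, A=7.49 = 0.2069

0.2069


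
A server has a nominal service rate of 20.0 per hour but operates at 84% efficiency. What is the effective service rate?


Effective rate = mu * efficiency = 20.0 * 0.84 = 16.8 per hour

16.8 per hour


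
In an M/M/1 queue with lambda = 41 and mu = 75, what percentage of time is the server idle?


Idle fraction = (1 - rho) * 100 = (1 - 41/75) * 100 = 45.3%

45.3%


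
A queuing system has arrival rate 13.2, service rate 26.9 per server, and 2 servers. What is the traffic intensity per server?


rho = lambda / (c * mu) = 13.2 / (2 * 26.9) = 0.2454

0.2454


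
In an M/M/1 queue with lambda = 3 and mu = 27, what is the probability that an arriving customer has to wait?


P(wait) = rho = lambda/mu = 3/27 = 0.1111

0.1111


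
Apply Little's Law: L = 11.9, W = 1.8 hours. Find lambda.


lambda = L / W = 11.9 / 1.8 = 6.61 per hour

6.61 per hour


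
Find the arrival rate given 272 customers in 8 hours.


lambda = total arrivals / time = 272 / 8 = 34.0 per hour

34.0 per hour


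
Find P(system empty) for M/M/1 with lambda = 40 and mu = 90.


P0 = 1 - rho = 1 - 40/90 = 0.5556

0.5556


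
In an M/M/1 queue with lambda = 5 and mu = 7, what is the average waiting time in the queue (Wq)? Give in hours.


rho = 5/7; Wq = rho/(mu - lambda) = 0.3571 hours

0.3571 hours


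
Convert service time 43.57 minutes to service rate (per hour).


mu = 60 / avg_service_time = 60 / 43.57 = 1.38 per hour

1.38 per hour


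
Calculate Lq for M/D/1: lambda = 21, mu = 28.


M/D/1: Lq = rho^2 / (2*(1-rho)) where rho = 21/28; Lq = 1.13

1.13


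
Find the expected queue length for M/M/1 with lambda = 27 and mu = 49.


rho = 27/49; Lq = rho^2/(1-rho) = 0.68

0.68


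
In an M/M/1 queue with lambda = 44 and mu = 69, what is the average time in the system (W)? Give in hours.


W = 1/(mu - lambda) = 1/(69 - 44) = 0.04 hours

0.04 hours


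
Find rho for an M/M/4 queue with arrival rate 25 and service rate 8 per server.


rho = lambda/(c*mu) = 25/(4*8) = 0.7813

0.7813


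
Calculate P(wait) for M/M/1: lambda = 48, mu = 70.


P(wait) = rho = lambda/mu = 48/70 = 0.6857

0.6857


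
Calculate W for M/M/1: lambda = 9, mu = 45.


W = 1/(mu - lambda) = 1/(45 - 9) = 0.0278 hours

0.0278 hours


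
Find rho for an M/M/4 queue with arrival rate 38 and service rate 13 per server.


rho = lambda/(c*mu) = 38/(4*13) = 0.7308

0.7308


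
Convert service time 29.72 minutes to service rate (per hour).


mu = 60 / avg_service_time = 60 / 29.72 = 2.02 per hour

2.02 per hour


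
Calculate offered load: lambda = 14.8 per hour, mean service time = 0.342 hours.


Offered load a = lambda * E[S] = 14.8 * 0.342 = 5.06 Erlangs

5.06 Erlangs


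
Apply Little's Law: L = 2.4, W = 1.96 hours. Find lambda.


lambda = L / W = 2.4 / 1.96 = 1.22 per hour

1.22 per hour


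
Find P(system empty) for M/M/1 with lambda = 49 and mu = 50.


P0 = 1 - rho = 1 - 49/50 = 0.02

0.02


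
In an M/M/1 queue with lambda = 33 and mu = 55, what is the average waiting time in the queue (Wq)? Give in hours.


rho = 33/55; Wq = rho/(mu - lambda) = 0.0273 hours

0.0273 hours


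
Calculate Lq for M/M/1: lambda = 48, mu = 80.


rho = 48/80; Lq = rho^2/(1-rho) = 0.9

0.9


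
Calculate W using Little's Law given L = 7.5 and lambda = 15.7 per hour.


W = L / lambda = 7.5 / 15.7 = 0.4777 hours

0.4777 hours


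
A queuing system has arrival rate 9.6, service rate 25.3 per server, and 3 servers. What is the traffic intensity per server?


rho = lambda / (c * mu) = 9.6 / (3 * 25.3) = 0.1265

0.1265


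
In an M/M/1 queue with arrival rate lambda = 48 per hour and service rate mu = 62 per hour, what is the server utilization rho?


rho = lambda/mu = 48/62 = 0.7742

0.7742


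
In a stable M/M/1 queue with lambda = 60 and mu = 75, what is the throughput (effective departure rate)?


For a stable queue (lambda < mu), throughput = lambda = 60 per hour

60 per hour


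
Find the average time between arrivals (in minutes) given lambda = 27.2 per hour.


Mean interarrival time = 60/lambda = 60/27.2 = 2.21 minutes

2.21 minutes


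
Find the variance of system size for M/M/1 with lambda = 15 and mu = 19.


rho = 15/19; Var(N) = rho/(1-rho)^2 = 17.81

17.81


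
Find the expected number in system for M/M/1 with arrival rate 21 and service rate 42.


rho = 21/42; L = rho/(1-rho) = 1.0

1.0


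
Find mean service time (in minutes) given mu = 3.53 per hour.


Mean service time = 60/mu = 60/3.53 = 17.0 minutes

17.0 minutes


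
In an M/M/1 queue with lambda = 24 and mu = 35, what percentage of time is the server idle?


Idle fraction = (1 - rho) * 100 = (1 - 24/35) * 100 = 31.4%

31.4%


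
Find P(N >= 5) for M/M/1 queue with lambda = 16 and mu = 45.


P(N >= 5) = rho^5 = (16/45)^5 = 0.0057

0.0057


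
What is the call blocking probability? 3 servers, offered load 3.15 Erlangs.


B(N,A) = (A^N/N!) / sum(A^k/k!, k=0..N) with N=3, A=3.15 = 0.3638

0.3638


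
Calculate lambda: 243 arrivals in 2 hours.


lambda = total arrivals / time = 243 / 2 = 121.5 per hour

121.5 per hour


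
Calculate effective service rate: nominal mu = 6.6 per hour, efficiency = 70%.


Effective rate = mu * efficiency = 6.6 * 0.7 = 4.62 per hour

4.62 per hour


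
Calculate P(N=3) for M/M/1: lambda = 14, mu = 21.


rho = 14/21; P(n) = (1-rho)*rho^n = (1-14/21)*(14/21)^3 = 0.0988

0.0988


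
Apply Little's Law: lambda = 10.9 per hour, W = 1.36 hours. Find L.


L = lambda * W = 10.9 * 1.36 = 14.82

14.82


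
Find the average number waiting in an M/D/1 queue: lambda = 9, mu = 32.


M/D/1: Lq = rho^2 / (2*(1-rho)) where rho = 9/32; Lq = 0.06

0.06


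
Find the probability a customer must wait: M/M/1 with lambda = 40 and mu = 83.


P(wait) = rho = lambda/mu = 40/83 = 0.4819

0.4819


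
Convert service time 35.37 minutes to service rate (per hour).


mu = 60 / avg_service_time = 60 / 35.37 = 1.7 per hour

1.7 per hour


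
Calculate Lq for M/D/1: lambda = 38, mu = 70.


M/D/1: Lq = rho^2 / (2*(1-rho)) where rho = 38/70; Lq = 0.32

0.32


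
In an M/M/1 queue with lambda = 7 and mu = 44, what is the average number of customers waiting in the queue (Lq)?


rho = 7/44; Lq = rho^2/(1-rho) = 0.03

0.03


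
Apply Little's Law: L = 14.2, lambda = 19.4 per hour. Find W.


W = L / lambda = 14.2 / 19.4 = 0.732 hours

0.732 hours


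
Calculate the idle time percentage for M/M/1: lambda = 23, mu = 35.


Idle fraction = (1 - rho) * 100 = (1 - 23/35) * 100 = 34.3%

34.3%


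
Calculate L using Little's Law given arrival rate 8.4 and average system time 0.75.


L = lambda * W = 8.4 * 0.75 = 6.3

6.3


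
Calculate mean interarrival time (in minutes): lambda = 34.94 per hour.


Mean interarrival time = 60/lambda = 60/34.94 = 1.72 minutes

1.72 minutes


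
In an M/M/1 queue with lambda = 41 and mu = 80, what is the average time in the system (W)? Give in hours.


W = 1/(mu - lambda) = 1/(80 - 41) = 0.0256 hours

0.0256 hours


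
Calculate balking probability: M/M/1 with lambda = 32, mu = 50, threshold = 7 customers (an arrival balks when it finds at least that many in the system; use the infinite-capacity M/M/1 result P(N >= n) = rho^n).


P(N >= 7) = rho^7 = (32/50)^7 = 0.044

0.044


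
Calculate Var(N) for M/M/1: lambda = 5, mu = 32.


rho = 5/32; Var(N) = rho/(1-rho)^2 = 0.22

0.22


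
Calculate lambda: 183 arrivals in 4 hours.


lambda = total arrivals / time = 183 / 4 = 45.75 per hour

45.75 per hour


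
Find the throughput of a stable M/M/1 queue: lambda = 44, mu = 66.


For a stable queue (lambda < mu), throughput = lambda = 44 per hour

44 per hour


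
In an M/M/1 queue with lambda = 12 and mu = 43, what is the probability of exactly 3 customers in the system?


rho = 12/43; P(n) = (1-rho)*rho^n = (1-12/43)*(12/43)^3 = 0.0157

0.0157


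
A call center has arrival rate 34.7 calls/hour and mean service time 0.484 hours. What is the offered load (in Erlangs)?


Offered load a = lambda * E[S] = 34.7 * 0.484 = 16.79 Erlangs

16.79 Erlangs


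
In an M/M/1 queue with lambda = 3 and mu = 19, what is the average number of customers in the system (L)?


rho = 3/19; L = rho/(1-rho) = 0.19

0.19


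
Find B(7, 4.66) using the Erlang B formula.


B(N,A) = (A^N/N!) / sum(A^k/k!, k=0..N) with N=7, A=4.66 = 0.0996

0.0996


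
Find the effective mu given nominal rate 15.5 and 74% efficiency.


Effective rate = mu * efficiency = 15.5 * 0.74 = 11.47 per hour

11.47 per hour


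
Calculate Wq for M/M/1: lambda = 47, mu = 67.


rho = 47/67; Wq = rho/(mu - lambda) = 0.0351 hours

0.0351 hours


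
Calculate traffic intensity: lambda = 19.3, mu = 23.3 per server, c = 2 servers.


rho = lambda / (c * mu) = 19.3 / (2 * 23.3) = 0.4142

0.4142


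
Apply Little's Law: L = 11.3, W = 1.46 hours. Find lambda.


lambda = L / W = 11.3 / 1.46 = 7.74 per hour

7.74 per hour


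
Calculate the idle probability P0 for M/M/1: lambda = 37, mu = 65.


P0 = 1 - rho = 1 - 37/65 = 0.4308

0.4308


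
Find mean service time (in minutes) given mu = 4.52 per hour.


Mean service time = 60/mu = 60/4.52 = 13.27 minutes

13.27 minutes


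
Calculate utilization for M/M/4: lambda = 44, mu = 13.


rho = lambda/(c*mu) = 44/(4*13) = 0.8462

0.8462


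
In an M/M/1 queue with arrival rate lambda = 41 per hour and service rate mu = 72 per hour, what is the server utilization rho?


rho = lambda/mu = 41/72 = 0.5694

0.5694


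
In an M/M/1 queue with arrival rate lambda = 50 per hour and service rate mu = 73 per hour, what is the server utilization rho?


rho = lambda/mu = 50/73 = 0.6849

0.6849


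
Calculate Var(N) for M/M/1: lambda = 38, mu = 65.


rho = 38/65; Var(N) = rho/(1-rho)^2 = 3.39

3.39


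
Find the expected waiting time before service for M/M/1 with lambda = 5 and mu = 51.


rho = 5/51; Wq = rho/(mu - lambda) = 0.0021 hours

0.0021 hours


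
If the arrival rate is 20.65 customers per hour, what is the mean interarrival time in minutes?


Mean interarrival time = 60/lambda = 60/20.65 = 2.91 minutes

2.91 minutes


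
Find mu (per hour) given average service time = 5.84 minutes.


mu = 60 / avg_service_time = 60 / 5.84 = 10.27 per hour

10.27 per hour


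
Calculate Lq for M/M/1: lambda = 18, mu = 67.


rho = 18/67; Lq = rho^2/(1-rho) = 0.1

0.1


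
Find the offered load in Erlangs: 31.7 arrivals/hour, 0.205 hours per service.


Offered load a = lambda * E[S] = 31.7 * 0.205 = 6.5 Erlangs

6.5 Erlangs


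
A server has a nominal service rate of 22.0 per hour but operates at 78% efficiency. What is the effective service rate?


Effective rate = mu * efficiency = 22.0 * 0.78 = 17.16 per hour

17.16 per hour


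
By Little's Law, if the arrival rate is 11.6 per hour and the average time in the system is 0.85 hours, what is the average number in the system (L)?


L = lambda * W = 11.6 * 0.85 = 9.86

9.86


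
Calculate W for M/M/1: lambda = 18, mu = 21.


W = 1/(mu - lambda) = 1/(21 - 18) = 0.3333 hours

0.3333 hours


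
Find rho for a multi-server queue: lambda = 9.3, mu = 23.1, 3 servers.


rho = lambda / (c * mu) = 9.3 / (3 * 23.1) = 0.1342

0.1342


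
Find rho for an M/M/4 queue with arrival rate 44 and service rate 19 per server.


rho = lambda/(c*mu) = 44/(4*19) = 0.5789

0.5789


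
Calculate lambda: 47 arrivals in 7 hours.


lambda = total arrivals / time = 47 / 7 = 6.71 per hour

6.71 per hour


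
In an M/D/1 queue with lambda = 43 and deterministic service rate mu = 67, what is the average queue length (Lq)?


M/D/1: Lq = rho^2 / (2*(1-rho)) where rho = 43/67; Lq = 0.57

0.57


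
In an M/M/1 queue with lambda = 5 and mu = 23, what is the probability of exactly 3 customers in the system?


rho = 5/23; P(n) = (1-rho)*rho^n = (1-5/23)*(5/23)^3 = 0.008

0.008


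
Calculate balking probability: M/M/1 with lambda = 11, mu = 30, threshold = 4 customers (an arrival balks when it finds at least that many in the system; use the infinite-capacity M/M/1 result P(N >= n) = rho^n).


P(N >= 4) = rho^4 = (11/30)^4 = 0.0181

0.0181


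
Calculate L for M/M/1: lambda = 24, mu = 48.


rho = 24/48; L = rho/(1-rho) = 1.0

1.0


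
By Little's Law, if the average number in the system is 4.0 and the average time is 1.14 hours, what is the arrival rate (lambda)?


lambda = L / W = 4.0 / 1.14 = 3.51 per hour

3.51 per hour


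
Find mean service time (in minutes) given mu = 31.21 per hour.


Mean service time = 60/mu = 60/31.21 = 1.92 minutes

1.92 minutes


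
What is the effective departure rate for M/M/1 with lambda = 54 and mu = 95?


For a stable queue (lambda < mu), throughput = lambda = 54 per hour

54 per hour


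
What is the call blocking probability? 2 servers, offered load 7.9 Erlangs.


B(N,A) = (A^N/N!) / sum(A^k/k!, k=0..N) with N=2, A=7.9 = 0.7781

0.7781


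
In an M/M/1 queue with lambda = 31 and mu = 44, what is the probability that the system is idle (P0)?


P0 = 1 - rho = 1 - 31/44 = 0.2955

0.2955


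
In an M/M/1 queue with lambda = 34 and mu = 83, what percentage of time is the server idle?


Idle fraction = (1 - rho) * 100 = (1 - 34/83) * 100 = 59.0%

59.0%


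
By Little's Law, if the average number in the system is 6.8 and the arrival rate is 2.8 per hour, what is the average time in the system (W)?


W = L / lambda = 6.8 / 2.8 = 2.4286 hours

2.4286 hours


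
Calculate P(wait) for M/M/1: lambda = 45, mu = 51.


P(wait) = rho = lambda/mu = 45/51 = 0.8824

0.8824


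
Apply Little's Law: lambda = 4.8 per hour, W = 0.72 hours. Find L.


L = lambda * W = 4.8 * 0.72 = 3.46

3.46


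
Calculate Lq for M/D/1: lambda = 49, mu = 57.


M/D/1: Lq = rho^2 / (2*(1-rho)) where rho = 49/57; Lq = 2.63

2.63


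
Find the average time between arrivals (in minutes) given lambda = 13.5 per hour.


Mean interarrival time = 60/lambda = 60/13.5 = 4.44 minutes

4.44 minutes


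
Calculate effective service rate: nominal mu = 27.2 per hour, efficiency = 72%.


Effective rate = mu * efficiency = 27.2 * 0.72 = 19.58 per hour

19.58 per hour


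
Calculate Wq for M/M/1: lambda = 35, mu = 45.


rho = 35/45; Wq = rho/(mu - lambda) = 0.0778 hours

0.0778 hours


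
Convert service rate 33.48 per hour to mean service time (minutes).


Mean service time = 60/mu = 60/33.48 = 1.79 minutes

1.79 minutes


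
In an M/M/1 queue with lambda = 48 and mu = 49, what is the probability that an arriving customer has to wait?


P(wait) = rho = lambda/mu = 48/49 = 0.9796

0.9796


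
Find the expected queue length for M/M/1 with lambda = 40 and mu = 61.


rho = 40/61; Lq = rho^2/(1-rho) = 1.25

1.25


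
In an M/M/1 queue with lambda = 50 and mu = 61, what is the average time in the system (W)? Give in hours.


W = 1/(mu - lambda) = 1/(61 - 50) = 0.0909 hours

0.0909 hours


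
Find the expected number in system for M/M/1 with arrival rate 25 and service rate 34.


rho = 25/34; L = rho/(1-rho) = 2.78

2.78


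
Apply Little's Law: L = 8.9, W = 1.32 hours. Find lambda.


lambda = L / W = 8.9 / 1.32 = 6.74 per hour

6.74 per hour


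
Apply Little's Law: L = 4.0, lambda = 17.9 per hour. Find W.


W = L / lambda = 4.0 / 17.9 = 0.2235 hours

0.2235 hours


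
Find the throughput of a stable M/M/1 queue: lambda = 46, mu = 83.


For a stable queue (lambda < mu), throughput = lambda = 46 per hour

46 per hour


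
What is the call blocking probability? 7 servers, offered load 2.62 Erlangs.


B(N,A) = (A^N/N!) / sum(A^k/k!, k=0..N) with N=7, A=2.62 = 0.0123

0.0123


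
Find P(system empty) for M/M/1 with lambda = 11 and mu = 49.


P0 = 1 - rho = 1 - 11/49 = 0.7755

0.7755


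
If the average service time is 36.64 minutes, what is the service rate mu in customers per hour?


mu = 60 / avg_service_time = 60 / 36.64 = 1.64 per hour

1.64 per hour


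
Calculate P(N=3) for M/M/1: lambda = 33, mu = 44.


rho = 33/44; P(n) = (1-rho)*rho^n = (1-33/44)*(33/44)^3 = 0.1055

0.1055


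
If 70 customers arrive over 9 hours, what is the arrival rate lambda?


lambda = total arrivals / time = 70 / 9 = 7.78 per hour

7.78 per hour


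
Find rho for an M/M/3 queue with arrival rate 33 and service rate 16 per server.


rho = lambda/(c*mu) = 33/(3*16) = 0.6875

0.6875


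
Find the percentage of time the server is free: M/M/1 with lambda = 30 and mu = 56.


Idle fraction = (1 - rho) * 100 = (1 - 30/56) * 100 = 46.4%

46.4%


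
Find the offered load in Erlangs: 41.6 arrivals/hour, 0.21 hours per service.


Offered load a = lambda * E[S] = 41.6 * 0.21 = 8.74 Erlangs

8.74 Erlangs


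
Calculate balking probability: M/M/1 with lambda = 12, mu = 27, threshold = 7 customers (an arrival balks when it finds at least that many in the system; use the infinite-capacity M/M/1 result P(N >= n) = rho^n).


P(N >= 7) = rho^7 = (12/27)^7 = 0.0034

0.0034


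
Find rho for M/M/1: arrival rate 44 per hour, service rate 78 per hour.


rho = lambda/mu = 44/78 = 0.5641

0.5641


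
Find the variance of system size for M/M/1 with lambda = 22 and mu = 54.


rho = 22/54; Var(N) = rho/(1-rho)^2 = 1.16

1.16


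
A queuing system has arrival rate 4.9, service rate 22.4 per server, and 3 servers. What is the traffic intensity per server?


rho = lambda / (c * mu) = 4.9 / (3 * 22.4) = 0.0729

0.0729


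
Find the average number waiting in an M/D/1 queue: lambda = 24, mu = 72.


M/D/1: Lq = rho^2 / (2*(1-rho)) where rho = 24/72; Lq = 0.08

0.08


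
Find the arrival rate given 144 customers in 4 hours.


lambda = total arrivals / time = 144 / 4 = 36.0 per hour

36.0 per hour


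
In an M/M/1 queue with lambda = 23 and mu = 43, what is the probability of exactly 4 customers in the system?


rho = 23/43; P(n) = (1-rho)*rho^n = (1-23/43)*(23/43)^4 = 0.0381

0.0381


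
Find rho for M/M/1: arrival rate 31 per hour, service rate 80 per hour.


rho = lambda/mu = 31/80 = 0.3875

0.3875


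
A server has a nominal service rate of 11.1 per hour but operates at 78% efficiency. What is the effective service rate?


Effective rate = mu * efficiency = 11.1 * 0.78 = 8.66 per hour

8.66 per hour


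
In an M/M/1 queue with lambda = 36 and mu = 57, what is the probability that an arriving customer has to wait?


P(wait) = rho = lambda/mu = 36/57 = 0.6316

0.6316


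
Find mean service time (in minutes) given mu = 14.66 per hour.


Mean service time = 60/mu = 60/14.66 = 4.09 minutes

4.09 minutes


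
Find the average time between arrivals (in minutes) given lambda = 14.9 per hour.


Mean interarrival time = 60/lambda = 60/14.9 = 4.03 minutes

4.03 minutes


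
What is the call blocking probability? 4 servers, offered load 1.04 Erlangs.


B(N,A) = (A^N/N!) / sum(A^k/k!, k=0..N) with N=4, A=1.04 = 0.0173

0.0173


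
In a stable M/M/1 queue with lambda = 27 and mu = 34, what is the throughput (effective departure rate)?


For a stable queue (lambda < mu), throughput = lambda = 27 per hour

27 per hour


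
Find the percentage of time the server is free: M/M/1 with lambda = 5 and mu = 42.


Idle fraction = (1 - rho) * 100 = (1 - 5/42) * 100 = 88.1%

88.1%


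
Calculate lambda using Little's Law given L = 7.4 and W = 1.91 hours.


lambda = L / W = 7.4 / 1.91 = 3.87 per hour

3.87 per hour


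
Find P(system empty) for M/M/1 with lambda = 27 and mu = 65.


P0 = 1 - rho = 1 - 27/65 = 0.5846

0.5846


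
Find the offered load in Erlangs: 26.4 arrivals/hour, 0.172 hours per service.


Offered load a = lambda * E[S] = 26.4 * 0.172 = 4.54 Erlangs

4.54 Erlangs


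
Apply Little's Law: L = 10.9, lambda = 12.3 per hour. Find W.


W = L / lambda = 10.9 / 12.3 = 0.8862 hours

0.8862 hours


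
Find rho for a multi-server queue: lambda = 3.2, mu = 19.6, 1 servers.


rho = lambda / (c * mu) = 3.2 / (1 * 19.6) = 0.1633

0.1633


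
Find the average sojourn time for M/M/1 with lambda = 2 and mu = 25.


W = 1/(mu - lambda) = 1/(25 - 2) = 0.0435 hours

0.0435 hours


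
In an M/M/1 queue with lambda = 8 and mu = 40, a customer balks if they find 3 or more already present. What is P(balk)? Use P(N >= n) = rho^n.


P(N >= 3) = rho^3 = (8/40)^3 = 0.008

0.008


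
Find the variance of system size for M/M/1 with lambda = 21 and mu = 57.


rho = 21/57; Var(N) = rho/(1-rho)^2 = 0.92

0.92


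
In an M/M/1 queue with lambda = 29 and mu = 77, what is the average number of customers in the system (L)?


rho = 29/77; L = rho/(1-rho) = 0.6

0.6


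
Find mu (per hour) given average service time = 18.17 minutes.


mu = 60 / avg_service_time = 60 / 18.17 = 3.3 per hour

3.3 per hour


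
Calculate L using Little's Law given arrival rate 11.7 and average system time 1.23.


L = lambda * W = 11.7 * 1.23 = 14.39

14.39


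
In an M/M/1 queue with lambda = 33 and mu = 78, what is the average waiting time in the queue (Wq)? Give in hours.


rho = 33/78; Wq = rho/(mu - lambda) = 0.0094 hours

0.0094 hours


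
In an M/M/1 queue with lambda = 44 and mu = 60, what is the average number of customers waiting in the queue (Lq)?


rho = 44/60; Lq = rho^2/(1-rho) = 2.02

2.02


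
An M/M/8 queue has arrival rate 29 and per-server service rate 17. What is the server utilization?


rho = lambda/(c*mu) = 29/(8*17) = 0.2132

0.2132


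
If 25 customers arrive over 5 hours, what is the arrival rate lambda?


lambda = total arrivals / time = 25 / 5 = 5.0 per hour

5.0 per hour


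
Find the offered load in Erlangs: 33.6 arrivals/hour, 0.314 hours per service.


Offered load a = lambda * E[S] = 33.6 * 0.314 = 10.55 Erlangs

10.55 Erlangs


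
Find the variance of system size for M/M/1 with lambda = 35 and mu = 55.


rho = 35/55; Var(N) = rho/(1-rho)^2 = 4.81

4.81


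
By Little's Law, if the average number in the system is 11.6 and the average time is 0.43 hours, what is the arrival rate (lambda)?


lambda = L / W = 11.6 / 0.43 = 26.98 per hour

26.98 per hour


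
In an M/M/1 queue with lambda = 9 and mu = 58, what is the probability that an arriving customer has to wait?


P(wait) = rho = lambda/mu = 9/58 = 0.1552

0.1552


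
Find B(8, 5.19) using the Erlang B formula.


B(N,A) = (A^N/N!) / sum(A^k/k!, k=0..N) with N=8, A=5.19 = 0.0792

0.0792


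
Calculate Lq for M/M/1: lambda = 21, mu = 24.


rho = 21/24; Lq = rho^2/(1-rho) = 6.13

6.13


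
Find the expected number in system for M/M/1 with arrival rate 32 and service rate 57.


rho = 32/57; L = rho/(1-rho) = 1.28

1.28


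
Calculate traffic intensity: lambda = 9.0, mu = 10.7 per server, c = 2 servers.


rho = lambda / (c * mu) = 9.0 / (2 * 10.7) = 0.4206

0.4206


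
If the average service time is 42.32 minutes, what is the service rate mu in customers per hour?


mu = 60 / avg_service_time = 60 / 42.32 = 1.42 per hour

1.42 per hour
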